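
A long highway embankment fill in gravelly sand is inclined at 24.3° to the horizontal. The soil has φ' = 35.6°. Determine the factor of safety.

For a dry cohesionless infinite slope the factor of safety is FS = tanφ' / tanβ.
FS = tan35.6° / tan24.3° = 0.7159 / 0.4515 = 1.586

FS = 1.59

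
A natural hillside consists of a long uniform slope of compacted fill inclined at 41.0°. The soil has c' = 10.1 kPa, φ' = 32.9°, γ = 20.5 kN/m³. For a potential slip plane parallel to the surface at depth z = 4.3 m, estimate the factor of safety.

FS = 0.98

For an infinite slope with a slip plane parallel to the surface (no pore pressure): FS = [c' + γz cos²β tanφ'] / [γz sinβ cosβ].
γz = 20.5·4.3 = 88.15 kN/m²
Numerator = 10.1 + 88.15·cos²41.0°·tan32.9° = 10.1 + 88.15·0.5696·0.6469 = 42.582 kPa
Denominator = 88.15·sin41.0°·cos41.0° = 88.15·0.6561·0.7547 = 43.646 kPa
FS = 42.582 / 43.646 = 0.976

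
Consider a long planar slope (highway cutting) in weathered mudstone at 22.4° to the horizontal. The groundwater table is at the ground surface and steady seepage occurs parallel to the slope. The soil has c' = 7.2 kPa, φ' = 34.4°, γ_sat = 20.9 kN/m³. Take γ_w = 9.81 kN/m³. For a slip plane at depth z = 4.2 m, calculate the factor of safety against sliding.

With seepage parallel to the slope and the water table at the surface, the effective normal stress on the slip plane uses the buoyant unit weight γ' = γ_sat − γ_w while the driving shear stress uses γ_sat:
FS = [c' + γ' z cos²β tanφ'] / [γ_sat z sinβ cosβ]
γ' = 20.9 − 9.81 = 11.09 kN/m³
Numerator = 7.2 + 11.09·4.2·cos²22.4°·tan34.4° = 7.2 + 11.09·4.2·0.8548·0.6847 = 34.461 kPa
Denominator = 20.9·4.2·sin22.4°·cos22.4° = 20.9·4.2·0.3811·0.9245 = 30.926 kPa
FS = 34.461 / 30.926 = 1.114

FS = 1.11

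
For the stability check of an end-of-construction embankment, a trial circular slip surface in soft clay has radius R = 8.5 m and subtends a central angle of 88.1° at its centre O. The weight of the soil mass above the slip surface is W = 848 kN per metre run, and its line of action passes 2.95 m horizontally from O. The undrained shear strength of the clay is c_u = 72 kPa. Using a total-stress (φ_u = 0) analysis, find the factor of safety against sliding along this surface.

FS = 3.20

Taking moments about the centre O, the resisting moment is provided by the undrained shear strength acting along the arc:
Arc length L_a = R·θ = 8.5·(88.1°·π/180) = 8.5·1.5376 = 13.07 m
M_R = c_u·L_a·R = 72·13.07·8.5 = 7998.8 kN·m/m
M_D = W·d = 848·2.95 = 2501.6 kN·m/m
FS = M_R / M_D = 7998.8 / 2501.6 = 3.197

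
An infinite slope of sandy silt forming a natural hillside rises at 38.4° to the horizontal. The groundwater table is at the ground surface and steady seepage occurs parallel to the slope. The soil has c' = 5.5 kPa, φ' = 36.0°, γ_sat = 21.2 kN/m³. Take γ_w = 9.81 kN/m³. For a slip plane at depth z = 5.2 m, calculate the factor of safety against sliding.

With seepage parallel to the slope and the water table at the surface, the effective normal stress on the slip plane uses the buoyant unit weight γ' = γ_sat − γ_w while the driving shear stress uses γ_sat:
FS = [c' + γ' z cos²β tanφ'] / [γ_sat z sinβ cosβ]
γ' = 21.2 − 9.81 = 11.39 kN/m³
Numerator = 5.5 + 11.39·5.2·cos²38.4°·tan36.0° = 5.5 + 11.39·5.2·0.6142·0.7265 = 31.929 kPa
Denominator = 21.2·5.2·sin38.4°·cos38.4° = 21.2·5.2·0.6211·0.7837 = 53.664 kPa
FS = 31.929 / 53.664 = 0.595

FS = 0.59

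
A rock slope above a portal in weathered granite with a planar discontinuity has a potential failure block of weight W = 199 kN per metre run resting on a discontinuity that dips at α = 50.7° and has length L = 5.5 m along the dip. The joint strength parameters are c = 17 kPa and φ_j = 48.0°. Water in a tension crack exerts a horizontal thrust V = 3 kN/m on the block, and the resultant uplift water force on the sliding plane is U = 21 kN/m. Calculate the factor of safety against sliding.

Resolving the block weight along and normal to the plane and applying the Mohr–Coulomb strength on the joint:
N' = W cosα − U − V sinα = 199·cos50.7° − 21 − 3·sin50.7° = 102.7 kN/m
Driving force T = W sinα + V cosα = 199·sin50.7° + 3·cos50.7° = 155.9 kN/m
Resisting force R = c·L + N'·tanφ_j = 17·5.5 + 102.7·tan48.0° = 93.5 + 114.1 = 207.6 kN/m
FS = R / T = 207.6 / 155.9 = 1.332

FS = 1.33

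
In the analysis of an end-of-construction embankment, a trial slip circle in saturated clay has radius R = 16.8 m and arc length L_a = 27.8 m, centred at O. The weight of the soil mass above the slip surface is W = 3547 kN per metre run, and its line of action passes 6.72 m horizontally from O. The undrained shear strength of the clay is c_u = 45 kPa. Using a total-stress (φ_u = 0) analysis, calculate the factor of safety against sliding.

Taking moments about the centre O, the resisting moment is provided by the undrained shear strength acting along the arc:
M_R = c_u·L_a·R = 45·27.80·16.8 = 21016.8 kN·m/m
M_D = W·d = 3547·6.72 = 23835.8 kN·m/m
FS = M_R / M_D = 21016.8 / 23835.8 = 0.882

FS = 0.88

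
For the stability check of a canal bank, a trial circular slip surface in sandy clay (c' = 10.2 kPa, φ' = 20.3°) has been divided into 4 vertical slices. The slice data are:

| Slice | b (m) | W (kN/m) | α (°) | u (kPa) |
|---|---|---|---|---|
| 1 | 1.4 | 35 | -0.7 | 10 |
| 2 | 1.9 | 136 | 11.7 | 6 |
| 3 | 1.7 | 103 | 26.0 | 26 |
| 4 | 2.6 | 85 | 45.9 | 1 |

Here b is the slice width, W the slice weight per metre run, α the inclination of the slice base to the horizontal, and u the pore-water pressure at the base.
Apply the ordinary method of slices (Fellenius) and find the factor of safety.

Ordinary method of slices: FS = Σ[c'·Δl_i + (W_i cosα_i − u_i·Δl_i)·tanφ'] / Σ W_i sinα_i, with Δl_i = b_i / cosα_i.
Slice 1: Δl = 1.4/cos(-0.7°) = 1.400 m; N'_1 = 35·cos(-0.7°) − 10·1.400 = 21.0; c'Δl = 14.28; W sinα = -0.4
Slice 2: Δl = 1.9/cos11.7° = 1.940 m; N'_2 = 136·cos11.7° − 6·1.940 = 121.5; c'Δl = 19.79; W sinα = 27.6
Slice 3: Δl = 1.7/cos26.0° = 1.891 m; N'_3 = 103·cos26.0° − 26·1.891 = 43.4; c'Δl = 19.29; W sinα = 45.2
Slice 4: Δl = 2.6/cos45.9° = 3.736 m; N'_4 = 85·cos45.9° − 1·3.736 = 55.4; c'Δl = 38.11; W sinα = 61.0
Σc'Δl = 91.5 kN/m; ΣN' = 241.3 kN/m; ΣW sinα = 133.3 kN/m
Resisting = 91.5 + 241.3·tan20.3° = 91.5 + 89.3 = 180.7 kN/m
FS = 180.7 / 133.3 = 1.356

FS = 1.36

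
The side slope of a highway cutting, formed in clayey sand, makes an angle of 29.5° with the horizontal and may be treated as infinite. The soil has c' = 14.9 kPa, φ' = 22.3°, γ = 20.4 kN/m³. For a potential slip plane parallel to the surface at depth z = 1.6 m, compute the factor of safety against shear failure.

For an infinite slope with a slip plane parallel to the surface (no pore pressure): FS = [c' + γz cos²β tanφ'] / [γz sinβ cosβ].
γz = 20.4·1.6 = 32.64 kN/m²
Numerator = 14.9 + 32.64·cos²29.5°·tan22.3° = 14.9 + 32.64·0.7575·0.4101 = 25.041 kPa
Denominator = 32.64·sin29.5°·cos29.5° = 32.64·0.4924·0.8704 = 13.989 kPa
FS = 25.041 / 13.989 = 1.790

FS = 1.79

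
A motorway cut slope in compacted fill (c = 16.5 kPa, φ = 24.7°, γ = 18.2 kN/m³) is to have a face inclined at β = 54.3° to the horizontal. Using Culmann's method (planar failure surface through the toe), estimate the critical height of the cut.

Culmann's analysis gives the critical failure plane at α_cr = (β + φ)/2 = (54.3 + 24.7)/2 = 39.5°, and the critical height
H_c = (4c/γ) · sinβ cosφ / [1 − cos(β − φ)]
    = (4·16.5/18.2) · sin54.3°·cos24.7° / [1 − cos(29.6°)]
    = 3.626 · 0.8121·0.9085 / [1 − 0.8695]
    = 3.626 · 0.7378 / 0.1305
    = 20.50 m

H_c = 20.50 m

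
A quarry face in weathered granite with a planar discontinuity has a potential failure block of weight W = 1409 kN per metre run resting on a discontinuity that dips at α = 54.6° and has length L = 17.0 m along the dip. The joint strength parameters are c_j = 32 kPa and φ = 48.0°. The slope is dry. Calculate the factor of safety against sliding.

FS = 1.26

Resolving the block weight along and normal to the plane and applying the Mohr–Coulomb strength on the joint:
N' = W cosα = 1409·cos54.6° = 816.2 kN/m
Driving force T = W sinα = 1409·sin54.6° = 1148.5 kN/m
Resisting force R = c_j·L + N'·tanφ = 32·17.0 + 816.2·tan48.0° = 544.0 + 906.5 = 1450.5 kN/m
FS = R / T = 1450.5 / 1148.5 = 1.263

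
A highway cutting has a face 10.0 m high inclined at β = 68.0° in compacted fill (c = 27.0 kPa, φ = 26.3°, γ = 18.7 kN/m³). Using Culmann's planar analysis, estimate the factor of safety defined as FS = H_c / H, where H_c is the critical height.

FS = 1.89

H_c = (4c/γ) · sinβ cosφ / [1 − cos(β − φ)]
    = (4·27.0/18.7) · sin68.0°·cos26.3° / [1 − cos41.7°]
    = 5.775 · 0.8312 / 0.2534 = 18.95 m
FS = H_c / H = 18.95 / 10.0 = 1.895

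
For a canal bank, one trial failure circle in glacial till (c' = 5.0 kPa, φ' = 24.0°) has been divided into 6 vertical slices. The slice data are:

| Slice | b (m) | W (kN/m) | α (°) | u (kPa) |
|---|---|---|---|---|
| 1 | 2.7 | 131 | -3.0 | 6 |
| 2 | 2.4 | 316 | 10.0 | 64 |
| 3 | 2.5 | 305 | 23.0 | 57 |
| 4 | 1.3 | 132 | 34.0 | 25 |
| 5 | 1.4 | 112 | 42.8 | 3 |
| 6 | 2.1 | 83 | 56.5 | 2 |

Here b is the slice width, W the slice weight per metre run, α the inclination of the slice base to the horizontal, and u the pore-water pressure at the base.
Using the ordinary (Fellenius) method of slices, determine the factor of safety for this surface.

FS = 0.87

Ordinary method of slices: FS = Σ[c'·Δl_i + (W_i cosα_i − u_i·Δl_i)·tanφ'] / Σ W_i sinα_i, with Δl_i = b_i / cosα_i.
Slice 1: Δl = 2.7/cos(-3.0°) = 2.704 m; N'_1 = 131·cos(-3.0°) − 6·2.704 = 114.6; c'Δl = 13.52; W sinα = -6.9
Slice 2: Δl = 2.4/cos10.0° = 2.437 m; N'_2 = 316·cos10.0° − 64·2.437 = 155.2; c'Δl = 12.19; W sinα = 54.9
Slice 3: Δl = 2.5/cos23.0° = 2.716 m; N'_3 = 305·cos23.0° − 57·2.716 = 125.9; c'Δl = 13.58; W sinα = 119.2
Slice 4: Δl = 1.3/cos34.0° = 1.568 m; N'_4 = 132·cos34.0° − 25·1.568 = 70.2; c'Δl = 7.84; W sinα = 73.8
Slice 5: Δl = 1.4/cos42.8° = 1.908 m; N'_5 = 112·cos42.8° − 3·1.908 = 76.5; c'Δl = 9.54; W sinα = 76.1
Slice 6: Δl = 2.1/cos56.5° = 3.805 m; N'_6 = 83·cos56.5° − 2·3.805 = 38.2; c'Δl = 19.02; W sinα = 69.2
Σc'Δl = 75.7 kN/m; ΣN' = 580.7 kN/m; ΣW sinα = 386.3 kN/m
Resisting = 75.7 + 580.7·tan24.0° = 75.7 + 258.5 = 334.2 kN/m
FS = 334.2 / 386.3 = 0.865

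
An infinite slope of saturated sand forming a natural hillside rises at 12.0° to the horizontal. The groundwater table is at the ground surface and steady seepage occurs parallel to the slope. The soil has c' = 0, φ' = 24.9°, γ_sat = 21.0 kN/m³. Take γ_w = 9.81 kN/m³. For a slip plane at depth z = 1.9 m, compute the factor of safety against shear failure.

FS = 1.16

With seepage parallel to the slope and the water table at the surface, the effective normal stress on the slip plane uses the buoyant unit weight γ' = γ_sat − γ_w while the driving shear stress uses γ_sat:
FS = [c' + γ' z cos²β tanφ'] / [γ_sat z sinβ cosβ]
(For c' = 0 this reduces to FS = (γ'/γ_sat)·tanφ'/tanβ.)
γ' = 21.0 − 9.81 = 11.19 kN/m³
Numerator = 0.0 + 11.19·1.9·cos²12.0°·tan24.9° = 0.0 + 11.19·1.9·0.9568·0.4642 = 9.442 kPa
Denominator = 21.0·1.9·sin12.0°·cos12.0° = 21.0·1.9·0.2079·0.9781 = 8.114 kPa
FS = 9.442 / 8.114 = 1.164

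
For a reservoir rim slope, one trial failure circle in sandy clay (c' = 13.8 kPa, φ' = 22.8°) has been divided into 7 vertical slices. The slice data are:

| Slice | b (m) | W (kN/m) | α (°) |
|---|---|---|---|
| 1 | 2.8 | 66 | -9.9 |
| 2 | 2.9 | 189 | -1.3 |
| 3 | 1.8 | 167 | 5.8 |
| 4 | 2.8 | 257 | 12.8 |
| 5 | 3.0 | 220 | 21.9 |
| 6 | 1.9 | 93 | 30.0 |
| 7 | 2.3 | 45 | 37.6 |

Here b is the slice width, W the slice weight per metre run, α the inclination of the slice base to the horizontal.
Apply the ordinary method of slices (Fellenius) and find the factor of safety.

Ordinary method of slices: FS = Σ[c'·Δl_i + (W_i cosα_i)·tanφ'] / Σ W_i sinα_i, with Δl_i = b_i / cosα_i.
Slice 1: Δl = 2.8/cos(-9.9°) = 2.842 m; N'_1 = 66·cos(-9.9°) = 65.0; c'Δl = 39.22; W sinα = -11.3
Slice 2: Δl = 2.9/cos(-1.3°) = 2.901 m; N'_2 = 189·cos(-1.3°) = 189.0; c'Δl = 40.03; W sinα = -4.3
Slice 3: Δl = 1.8/cos5.8° = 1.809 m; N'_3 = 167·cos5.8° = 166.1; c'Δl = 24.97; W sinα = 16.9
Slice 4: Δl = 2.8/cos12.8° = 2.871 m; N'_4 = 257·cos12.8° = 250.6; c'Δl = 39.62; W sinα = 56.9
Slice 5: Δl = 3.0/cos21.9° = 3.233 m; N'_5 = 220·cos21.9° = 204.1; c'Δl = 44.62; W sinα = 82.1
Slice 6: Δl = 1.9/cos30.0° = 2.194 m; N'_6 = 93·cos30.0° = 80.5; c'Δl = 30.28; W sinα = 46.5
Slice 7: Δl = 2.3/cos37.6° = 2.903 m; N'_7 = 45·cos37.6° = 35.7; c'Δl = 40.06; W sinα = 27.5
Σc'Δl = 258.8 kN/m; ΣN' = 991.0 kN/m; ΣW sinα = 214.2 kN/m
Resisting = 258.8 + 991.0·tan22.8° = 258.8 + 416.6 = 675.4 kN/m
FS = 675.4 / 214.2 = 3.153

FS = 3.15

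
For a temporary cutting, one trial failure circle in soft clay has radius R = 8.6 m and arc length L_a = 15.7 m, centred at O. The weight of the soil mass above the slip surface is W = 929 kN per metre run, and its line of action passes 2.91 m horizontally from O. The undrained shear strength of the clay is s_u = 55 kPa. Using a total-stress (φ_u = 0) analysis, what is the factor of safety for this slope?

Taking moments about the centre O, the resisting moment is provided by the undrained shear strength acting along the arc:
M_R = s_u·L_a·R = 55·15.70·8.6 = 7426.1 kN·m/m
M_D = W·d = 929·2.91 = 2703.4 kN·m/m
FS = M_R / M_D = 7426.1 / 2703.4 = 2.747

FS = 2.75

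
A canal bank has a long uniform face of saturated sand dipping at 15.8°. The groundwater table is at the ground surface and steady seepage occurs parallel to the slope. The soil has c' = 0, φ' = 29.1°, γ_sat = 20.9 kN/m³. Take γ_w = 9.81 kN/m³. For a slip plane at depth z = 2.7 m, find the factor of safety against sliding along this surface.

FS = 1.04

With seepage parallel to the slope and the water table at the surface, the effective normal stress on the slip plane uses the buoyant unit weight γ' = γ_sat − γ_w while the driving shear stress uses γ_sat:
FS = [c' + γ' z cos²β tanφ'] / [γ_sat z sinβ cosβ]
(For c' = 0 this reduces to FS = (γ'/γ_sat)·tanφ'/tanβ.)
γ' = 20.9 − 9.81 = 11.09 kN/m³
Numerator = 0.0 + 11.09·2.7·cos²15.8°·tan29.1° = 0.0 + 11.09·2.7·0.9259·0.5566 = 15.430 kPa
Denominator = 20.9·2.7·sin15.8°·cos15.8° = 20.9·2.7·0.2723·0.9622 = 14.784 kPa
FS = 15.430 / 14.784 = 1.044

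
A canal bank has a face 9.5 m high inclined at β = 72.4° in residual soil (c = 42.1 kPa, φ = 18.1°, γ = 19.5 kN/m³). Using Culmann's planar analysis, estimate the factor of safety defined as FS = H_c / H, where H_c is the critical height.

FS = 1.98

H_c = (4c/γ) · sinβ cosφ / [1 − cos(β − φ)]
    = (4·42.1/19.5) · sin72.4°·cos18.1° / [1 − cos54.3°]
    = 8.636 · 0.9060 / 0.4165 = 18.79 m
FS = H_c / H = 18.79 / 9.5 = 1.978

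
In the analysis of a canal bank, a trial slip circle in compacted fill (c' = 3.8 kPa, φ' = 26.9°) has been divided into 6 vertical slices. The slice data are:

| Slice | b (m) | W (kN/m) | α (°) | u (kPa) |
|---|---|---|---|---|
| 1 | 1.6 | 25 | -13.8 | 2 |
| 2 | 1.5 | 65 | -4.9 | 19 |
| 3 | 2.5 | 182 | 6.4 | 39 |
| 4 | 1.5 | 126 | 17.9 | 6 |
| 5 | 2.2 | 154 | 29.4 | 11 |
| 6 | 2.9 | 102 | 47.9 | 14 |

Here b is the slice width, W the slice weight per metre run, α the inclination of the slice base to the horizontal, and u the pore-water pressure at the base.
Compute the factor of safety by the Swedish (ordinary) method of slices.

Ordinary method of slices: FS = Σ[c'·Δl_i + (W_i cosα_i − u_i·Δl_i)·tanφ'] / Σ W_i sinα_i, with Δl_i = b_i / cosα_i.
Slice 1: Δl = 1.6/cos(-13.8°) = 1.648 m; N'_1 = 25·cos(-13.8°) − 2·1.648 = 21.0; c'Δl = 6.26; W sinα = -6.0
Slice 2: Δl = 1.5/cos(-4.9°) = 1.506 m; N'_2 = 65·cos(-4.9°) − 19·1.506 = 36.2; c'Δl = 5.72; W sinα = -5.6
Slice 3: Δl = 2.5/cos6.4° = 2.516 m; N'_3 = 182·cos6.4° − 39·2.516 = 82.8; c'Δl = 9.56; W sinα = 20.3
Slice 4: Δl = 1.5/cos17.9° = 1.576 m; N'_4 = 126·cos17.9° − 6·1.576 = 110.4; c'Δl = 5.99; W sinα = 38.7
Slice 5: Δl = 2.2/cos29.4° = 2.525 m; N'_5 = 154·cos29.4° − 11·2.525 = 106.4; c'Δl = 9.60; W sinα = 75.6
Slice 6: Δl = 2.9/cos47.9° = 4.326 m; N'_6 = 102·cos47.9° − 14·4.326 = 7.8; c'Δl = 16.44; W sinα = 75.7
Σc'Δl = 53.6 kN/m; ΣN' = 364.6 kN/m; ΣW sinα = 198.8 kN/m
Resisting = 53.6 + 364.6·tan26.9° = 53.6 + 184.9 = 238.5 kN/m
FS = 238.5 / 198.8 = 1.200

FS = 1.20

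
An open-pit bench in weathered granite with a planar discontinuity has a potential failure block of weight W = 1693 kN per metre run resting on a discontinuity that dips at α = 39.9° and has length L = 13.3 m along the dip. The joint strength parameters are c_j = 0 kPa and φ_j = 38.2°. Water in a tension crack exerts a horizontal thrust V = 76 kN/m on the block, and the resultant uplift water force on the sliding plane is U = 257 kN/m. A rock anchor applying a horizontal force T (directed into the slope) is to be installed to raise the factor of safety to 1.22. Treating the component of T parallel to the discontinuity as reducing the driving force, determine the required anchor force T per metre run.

T = 427 kN/m

Resolving forces along and normal to the sliding plane, with the horizontal anchor force T adding T·sinα to the effective normal force and T·cosα acting up the plane against the driving force:
FS = [c_jL + (W cosα − U − V sinα + T sinα) tanφ_j] / [W sinα + V cosα − T cosα]
Without the anchor: N' = 993.1 kN/m, driving T_d = 1144.3 kN/m, resisting R = 0·13.3 + 993.1·tan38.2° = 781.5 kN/m, FS = 0.68.
Setting FS = 1.22 and solving for T:
1.22·(1144.3 − T cos39.9°) = 781.5 + T sin39.9°·tan38.2°
T·(sin39.9°·tan38.2° + 1.22·cos39.9°) = 1.22·1144.3 − 781.5
T·(0.6414·0.7869 + 1.22·0.7672) = 1396.0 − 781.5 = 614.6
T·1.4407 = 614.6
T = 426.6 kN/m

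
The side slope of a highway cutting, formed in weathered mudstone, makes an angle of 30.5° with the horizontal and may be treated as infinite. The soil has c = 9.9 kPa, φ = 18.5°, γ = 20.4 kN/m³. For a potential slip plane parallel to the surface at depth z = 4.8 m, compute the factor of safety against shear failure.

For an infinite slope with a slip plane parallel to the surface (no pore pressure): FS = [c + γz cos²β tanφ] / [γz sinβ cosβ].
γz = 20.4·4.8 = 97.92 kN/m²
Numerator = 9.9 + 97.92·cos²30.5°·tan18.5° = 9.9 + 97.92·0.7424·0.3346 = 34.224 kPa
Denominator = 97.92·sin30.5°·cos30.5° = 97.92·0.5075·0.8616 = 42.821 kPa
FS = 34.224 / 42.821 = 0.799

FS = 0.80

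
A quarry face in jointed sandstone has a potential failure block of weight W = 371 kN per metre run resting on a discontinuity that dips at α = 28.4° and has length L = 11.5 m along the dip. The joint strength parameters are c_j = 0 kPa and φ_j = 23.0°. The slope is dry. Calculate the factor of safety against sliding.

FS = 0.79

Resolving the block weight along and normal to the plane and applying the Mohr–Coulomb strength on the joint:
N' = W cosα = 371·cos28.4° = 326.3 kN/m
Driving force T = W sinα = 371·sin28.4° = 176.5 kN/m
Resisting force R = c_j·L + N'·tanφ_j = 0·11.5 + 326.3·tan23.0° = 0.0 + 138.5 = 138.5 kN/m
FS = R / T = 138.5 / 176.5 = 0.785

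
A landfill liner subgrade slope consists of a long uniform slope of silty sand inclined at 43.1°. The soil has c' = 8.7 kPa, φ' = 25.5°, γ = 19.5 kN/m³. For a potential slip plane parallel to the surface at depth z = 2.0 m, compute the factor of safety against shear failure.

For an infinite slope with a slip plane parallel to the surface (no pore pressure): FS = [c' + γz cos²β tanφ'] / [γz sinβ cosβ].
γz = 19.5·2.0 = 39.00 kN/m²
Numerator = 8.7 + 39.00·cos²43.1°·tan25.5° = 8.7 + 39.00·0.5331·0.4770 = 18.617 kPa
Denominator = 39.00·sin43.1°·cos43.1° = 39.00·0.6833·0.7302 = 19.457 kPa
FS = 18.617 / 19.457 = 0.957

FS = 0.96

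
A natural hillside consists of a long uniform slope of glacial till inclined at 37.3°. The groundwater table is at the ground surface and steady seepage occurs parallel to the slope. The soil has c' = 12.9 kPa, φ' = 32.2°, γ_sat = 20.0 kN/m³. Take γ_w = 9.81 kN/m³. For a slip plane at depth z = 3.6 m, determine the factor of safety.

With seepage parallel to the slope and the water table at the surface, the effective normal stress on the slip plane uses the buoyant unit weight γ' = γ_sat − γ_w while the driving shear stress uses γ_sat:
FS = [c' + γ' z cos²β tanφ'] / [γ_sat z sinβ cosβ]
γ' = 20.0 − 9.81 = 10.19 kN/m³
Numerator = 12.9 + 10.19·3.6·cos²37.3°·tan32.2° = 12.9 + 10.19·3.6·0.6328·0.6297 = 27.518 kPa
Denominator = 20.0·3.6·sin37.3°·cos37.3° = 20.0·3.6·0.6060·0.7955 = 34.707 kPa
FS = 27.518 / 34.707 = 0.793

FS = 0.79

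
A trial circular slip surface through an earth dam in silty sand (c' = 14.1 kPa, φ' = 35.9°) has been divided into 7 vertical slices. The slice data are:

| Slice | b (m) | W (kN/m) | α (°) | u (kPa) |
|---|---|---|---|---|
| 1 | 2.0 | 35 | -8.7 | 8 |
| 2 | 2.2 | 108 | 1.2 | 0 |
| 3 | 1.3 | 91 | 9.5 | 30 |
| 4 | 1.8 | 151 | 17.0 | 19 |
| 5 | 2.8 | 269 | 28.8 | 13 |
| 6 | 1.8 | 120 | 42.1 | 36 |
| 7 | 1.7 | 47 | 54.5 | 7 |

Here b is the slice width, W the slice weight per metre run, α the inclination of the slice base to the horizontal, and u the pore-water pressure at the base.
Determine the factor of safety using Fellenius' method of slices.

Ordinary method of slices: FS = Σ[c'·Δl_i + (W_i cosα_i − u_i·Δl_i)·tanφ'] / Σ W_i sinα_i, with Δl_i = b_i / cosα_i.
Slice 1: Δl = 2.0/cos(-8.7°) = 2.023 m; N'_1 = 35·cos(-8.7°) − 8·2.023 = 18.4; c'Δl = 28.53; W sinα = -5.3
Slice 2: Δl = 2.2/cos1.2° = 2.200 m; N'_2 = 108·cos1.2° − 0·2.200 = 108.0; c'Δl = 31.03; W sinα = 2.3
Slice 3: Δl = 1.3/cos9.5° = 1.318 m; N'_3 = 91·cos9.5° − 30·1.318 = 50.2; c'Δl = 18.58; W sinα = 15.0
Slice 4: Δl = 1.8/cos17.0° = 1.882 m; N'_4 = 151·cos17.0° − 19·1.882 = 108.6; c'Δl = 26.54; W sinα = 44.1
Slice 5: Δl = 2.8/cos28.8° = 3.195 m; N'_5 = 269·cos28.8° − 13·3.195 = 194.2; c'Δl = 45.05; W sinα = 129.6
Slice 6: Δl = 1.8/cos42.1° = 2.426 m; N'_6 = 120·cos42.1° − 36·2.426 = 1.7; c'Δl = 34.21; W sinα = 80.5
Slice 7: Δl = 1.7/cos54.5° = 2.927 m; N'_7 = 47·cos54.5° − 7·2.927 = 6.8; c'Δl = 41.28; W sinα = 38.3
Σc'Δl = 225.2 kN/m; ΣN' = 487.9 kN/m; ΣW sinα = 304.4 kN/m
Resisting = 225.2 + 487.9·tan35.9° = 225.2 + 353.2 = 578.4 kN/m
FS = 578.4 / 304.4 = 1.900

FS = 1.90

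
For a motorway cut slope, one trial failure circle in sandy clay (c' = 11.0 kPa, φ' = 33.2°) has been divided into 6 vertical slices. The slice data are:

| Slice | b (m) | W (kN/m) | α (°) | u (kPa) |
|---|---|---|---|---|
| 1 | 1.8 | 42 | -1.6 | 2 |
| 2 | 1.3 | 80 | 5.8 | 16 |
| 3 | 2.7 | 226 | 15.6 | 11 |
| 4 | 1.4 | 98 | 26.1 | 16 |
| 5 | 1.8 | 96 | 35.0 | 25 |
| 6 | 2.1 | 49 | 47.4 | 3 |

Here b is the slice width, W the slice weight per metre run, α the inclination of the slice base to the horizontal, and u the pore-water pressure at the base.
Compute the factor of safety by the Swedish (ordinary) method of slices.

Ordinary method of slices: FS = Σ[c'·Δl_i + (W_i cosα_i − u_i·Δl_i)·tanφ'] / Σ W_i sinα_i, with Δl_i = b_i / cosα_i.
Slice 1: Δl = 1.8/cos(-1.6°) = 1.801 m; N'_1 = 42·cos(-1.6°) − 2·1.801 = 38.4; c'Δl = 19.81; W sinα = -1.2
Slice 2: Δl = 1.3/cos5.8° = 1.307 m; N'_2 = 80·cos5.8° − 16·1.307 = 58.7; c'Δl = 14.37; W sinα = 8.1
Slice 3: Δl = 2.7/cos15.6° = 2.803 m; N'_3 = 226·cos15.6° − 11·2.803 = 186.8; c'Δl = 30.84; W sinα = 60.8
Slice 4: Δl = 1.4/cos26.1° = 1.559 m; N'_4 = 98·cos26.1° − 16·1.559 = 63.1; c'Δl = 17.15; W sinα = 43.1
Slice 5: Δl = 1.8/cos35.0° = 2.197 m; N'_5 = 96·cos35.0° − 25·2.197 = 23.7; c'Δl = 24.17; W sinα = 55.1
Slice 6: Δl = 2.1/cos47.4° = 3.102 m; N'_6 = 49·cos47.4° − 3·3.102 = 23.9; c'Δl = 34.13; W sinα = 36.1
Σc'Δl = 140.5 kN/m; ΣN' = 394.5 kN/m; ΣW sinα = 201.9 kN/m
Resisting = 140.5 + 394.5·tan33.2° = 140.5 + 258.2 = 398.6 kN/m
FS = 398.6 / 201.9 = 1.974

FS = 1.97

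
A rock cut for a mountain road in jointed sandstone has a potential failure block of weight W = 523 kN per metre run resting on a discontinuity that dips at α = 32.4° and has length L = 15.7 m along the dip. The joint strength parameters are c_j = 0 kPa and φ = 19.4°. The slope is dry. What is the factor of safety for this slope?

Resolving the block weight along and normal to the plane and applying the Mohr–Coulomb strength on the joint:
N' = W cosα = 523·cos32.4° = 441.6 kN/m
Driving force T = W sinα = 523·sin32.4° = 280.2 kN/m
Resisting force R = c_j·L + N'·tanφ = 0·15.7 + 441.6·tan19.4° = 0.0 + 155.5 = 155.5 kN/m
FS = R / T = 155.5 / 280.2 = 0.555

FS = 0.55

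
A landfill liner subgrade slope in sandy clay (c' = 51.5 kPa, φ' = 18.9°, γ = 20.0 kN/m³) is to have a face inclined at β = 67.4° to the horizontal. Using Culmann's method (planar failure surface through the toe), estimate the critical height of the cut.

H_c = 26.67 m

Culmann's analysis gives the critical failure plane at α_cr = (β + φ')/2 = (67.4 + 18.9)/2 = 43.2°, and the critical height
H_c = (4c'/γ) · sinβ cosφ' / [1 − cos(β − φ')]
    = (4·51.5/20.0) · sin67.4°·cos18.9° / [1 − cos(48.5°)]
    = 10.300 · 0.9232·0.9461 / [1 − 0.6626]
    = 10.300 · 0.8734 / 0.3374
    = 26.67 m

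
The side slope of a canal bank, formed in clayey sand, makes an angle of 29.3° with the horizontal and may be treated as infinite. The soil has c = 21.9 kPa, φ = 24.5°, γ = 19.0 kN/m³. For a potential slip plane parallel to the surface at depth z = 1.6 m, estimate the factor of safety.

FS = 2.50

For an infinite slope with a slip plane parallel to the surface (no pore pressure): FS = [c + γz cos²β tanφ] / [γz sinβ cosβ].
γz = 19.0·1.6 = 30.40 kN/m²
Numerator = 21.9 + 30.40·cos²29.3°·tan24.5° = 21.9 + 30.40·0.7605·0.4557 = 32.436 kPa
Denominator = 30.40·sin29.3°·cos29.3° = 30.40·0.4894·0.8721 = 12.974 kPa
FS = 32.436 / 12.974 = 2.500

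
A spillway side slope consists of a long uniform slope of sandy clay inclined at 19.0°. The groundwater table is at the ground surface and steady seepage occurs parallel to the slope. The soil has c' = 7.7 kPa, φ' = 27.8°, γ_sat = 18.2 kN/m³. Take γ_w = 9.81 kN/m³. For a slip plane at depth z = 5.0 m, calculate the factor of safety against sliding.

With seepage parallel to the slope and the water table at the surface, the effective normal stress on the slip plane uses the buoyant unit weight γ' = γ_sat − γ_w while the driving shear stress uses γ_sat:
FS = [c' + γ' z cos²β tanφ'] / [γ_sat z sinβ cosβ]
γ' = 18.2 − 9.81 = 8.39 kN/m³
Numerator = 7.7 + 8.39·5.0·cos²19.0°·tan27.8° = 7.7 + 8.39·5.0·0.8940·0.5272 = 27.473 kPa
Denominator = 18.2·5.0·sin19.0°·cos19.0° = 18.2·5.0·0.3256·0.9455 = 28.013 kPa
FS = 27.473 / 28.013 = 0.981

FS = 0.98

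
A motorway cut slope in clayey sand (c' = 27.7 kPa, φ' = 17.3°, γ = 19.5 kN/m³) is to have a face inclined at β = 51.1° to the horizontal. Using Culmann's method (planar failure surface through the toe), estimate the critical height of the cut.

Culmann's analysis gives the critical failure plane at α_cr = (β + φ')/2 = (51.1 + 17.3)/2 = 34.2°, and the critical height
H_c = (4c'/γ) · sinβ cosφ' / [1 − cos(β − φ')]
    = (4·27.7/19.5) · sin51.1°·cos17.3° / [1 − cos(33.8°)]
    = 5.682 · 0.7782·0.9548 / [1 − 0.8310]
    = 5.682 · 0.7430 / 0.1690
    = 24.98 m

H_c = 24.98 m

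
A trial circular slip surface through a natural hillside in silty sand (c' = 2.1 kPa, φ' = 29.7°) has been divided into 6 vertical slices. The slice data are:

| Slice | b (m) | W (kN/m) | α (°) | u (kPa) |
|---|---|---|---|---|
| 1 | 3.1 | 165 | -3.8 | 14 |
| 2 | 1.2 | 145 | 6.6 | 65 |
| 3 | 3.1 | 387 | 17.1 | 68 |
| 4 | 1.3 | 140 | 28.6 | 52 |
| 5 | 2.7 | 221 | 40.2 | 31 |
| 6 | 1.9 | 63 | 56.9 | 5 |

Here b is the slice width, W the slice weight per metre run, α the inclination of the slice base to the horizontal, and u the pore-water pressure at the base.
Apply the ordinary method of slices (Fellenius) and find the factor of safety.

Ordinary method of slices: FS = Σ[c'·Δl_i + (W_i cosα_i − u_i·Δl_i)·tanφ'] / Σ W_i sinα_i, with Δl_i = b_i / cosα_i.
Slice 1: Δl = 3.1/cos(-3.8°) = 3.107 m; N'_1 = 165·cos(-3.8°) − 14·3.107 = 121.1; c'Δl = 6.52; W sinα = -10.9
Slice 2: Δl = 1.2/cos6.6° = 1.208 m; N'_2 = 145·cos6.6° − 65·1.208 = 65.5; c'Δl = 2.54; W sinα = 16.7
Slice 3: Δl = 3.1/cos17.1° = 3.243 m; N'_3 = 387·cos17.1° − 68·3.243 = 149.3; c'Δl = 6.81; W sinα = 113.8
Slice 4: Δl = 1.3/cos28.6° = 1.481 m; N'_4 = 140·cos28.6° − 52·1.481 = 45.9; c'Δl = 3.11; W sinα = 67.0
Slice 5: Δl = 2.7/cos40.2° = 3.535 m; N'_5 = 221·cos40.2° − 31·3.535 = 59.2; c'Δl = 7.42; W sinα = 142.6
Slice 6: Δl = 1.9/cos56.9° = 3.479 m; N'_6 = 63·cos56.9° − 5·3.479 = 17.0; c'Δl = 7.31; W sinα = 52.8
Σc'Δl = 33.7 kN/m; ΣN' = 458.1 kN/m; ΣW sinα = 382.0 kN/m
Resisting = 33.7 + 458.1·tan29.7° = 33.7 + 261.3 = 295.0 kN/m
FS = 295.0 / 382.0 = 0.772

FS = 0.77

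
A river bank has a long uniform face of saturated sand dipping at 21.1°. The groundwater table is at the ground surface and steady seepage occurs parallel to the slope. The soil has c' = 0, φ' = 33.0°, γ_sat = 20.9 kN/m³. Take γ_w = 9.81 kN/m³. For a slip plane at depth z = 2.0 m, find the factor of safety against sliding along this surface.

With seepage parallel to the slope and the water table at the surface, the effective normal stress on the slip plane uses the buoyant unit weight γ' = γ_sat − γ_w while the driving shear stress uses γ_sat:
FS = [c' + γ' z cos²β tanφ'] / [γ_sat z sinβ cosβ]
(For c' = 0 this reduces to FS = (γ'/γ_sat)·tanφ'/tanβ.)
γ' = 20.9 − 9.81 = 11.09 kN/m³
Numerator = 0.0 + 11.09·2.0·cos²21.1°·tan33.0° = 0.0 + 11.09·2.0·0.8704·0.6494 = 12.537 kPa
Denominator = 20.9·2.0·sin21.1°·cos21.1° = 20.9·2.0·0.3600·0.9330 = 14.039 kPa
FS = 12.537 / 14.039 = 0.893

FS = 0.89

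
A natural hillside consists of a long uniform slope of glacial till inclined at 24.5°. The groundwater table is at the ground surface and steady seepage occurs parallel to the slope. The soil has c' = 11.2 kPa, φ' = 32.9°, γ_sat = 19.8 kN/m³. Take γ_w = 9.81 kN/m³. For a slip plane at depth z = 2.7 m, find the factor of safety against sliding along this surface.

With seepage parallel to the slope and the water table at the surface, the effective normal stress on the slip plane uses the buoyant unit weight γ' = γ_sat − γ_w while the driving shear stress uses γ_sat:
FS = [c' + γ' z cos²β tanφ'] / [γ_sat z sinβ cosβ]
γ' = 19.8 − 9.81 = 9.99 kN/m³
Numerator = 11.2 + 9.99·2.7·cos²24.5°·tan32.9° = 11.2 + 9.99·2.7·0.8280·0.6469 = 25.649 kPa
Denominator = 19.8·2.7·sin24.5°·cos24.5° = 19.8·2.7·0.4147·0.9100 = 20.173 kPa
FS = 25.649 / 20.173 = 1.271

FS = 1.27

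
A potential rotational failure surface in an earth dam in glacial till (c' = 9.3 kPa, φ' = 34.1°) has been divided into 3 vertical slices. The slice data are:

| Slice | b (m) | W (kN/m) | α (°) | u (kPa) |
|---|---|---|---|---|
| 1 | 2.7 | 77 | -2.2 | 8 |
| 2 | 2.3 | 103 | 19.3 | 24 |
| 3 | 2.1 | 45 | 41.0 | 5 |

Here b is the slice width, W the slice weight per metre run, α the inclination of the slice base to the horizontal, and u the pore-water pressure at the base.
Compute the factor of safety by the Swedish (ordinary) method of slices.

FS = 2.49

Ordinary method of slices: FS = Σ[c'·Δl_i + (W_i cosα_i − u_i·Δl_i)·tanφ'] / Σ W_i sinα_i, with Δl_i = b_i / cosα_i.
Slice 1: Δl = 2.7/cos(-2.2°) = 2.702 m; N'_1 = 77·cos(-2.2°) − 8·2.702 = 55.3; c'Δl = 25.13; W sinα = -3.0
Slice 2: Δl = 2.3/cos19.3° = 2.437 m; N'_2 = 103·cos19.3° − 24·2.437 = 38.7; c'Δl = 22.66; W sinα = 34.0
Slice 3: Δl = 2.1/cos41.0° = 2.783 m; N'_3 = 45·cos41.0° − 5·2.783 = 20.0; c'Δl = 25.88; W sinα = 29.5
Σc'Δl = 73.7 kN/m; ΣN' = 114.1 kN/m; ΣW sinα = 60.6 kN/m
Resisting = 73.7 + 114.1·tan34.1° = 73.7 + 77.3 = 150.9 kN/m
FS = 150.9 / 60.6 = 2.490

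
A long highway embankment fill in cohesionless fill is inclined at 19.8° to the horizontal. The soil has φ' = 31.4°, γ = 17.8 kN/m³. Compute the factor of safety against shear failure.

FS = 1.70

For a dry cohesionless infinite slope the factor of safety is FS = tanφ' / tanβ.
FS = tan31.4° / tan19.8° = 0.6104 / 0.3600 = 1.695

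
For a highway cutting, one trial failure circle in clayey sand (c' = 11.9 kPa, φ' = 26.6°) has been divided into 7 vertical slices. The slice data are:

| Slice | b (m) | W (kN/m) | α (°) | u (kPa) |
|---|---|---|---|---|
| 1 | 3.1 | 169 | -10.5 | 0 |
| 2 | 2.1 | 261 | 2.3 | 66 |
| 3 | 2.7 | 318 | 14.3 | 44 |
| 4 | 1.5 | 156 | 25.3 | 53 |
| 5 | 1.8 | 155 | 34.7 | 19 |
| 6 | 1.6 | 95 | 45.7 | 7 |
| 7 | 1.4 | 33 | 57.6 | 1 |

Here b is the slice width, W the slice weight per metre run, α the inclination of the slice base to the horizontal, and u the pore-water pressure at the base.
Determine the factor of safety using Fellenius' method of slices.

Ordinary method of slices: FS = Σ[c'·Δl_i + (W_i cosα_i − u_i·Δl_i)·tanφ'] / Σ W_i sinα_i, with Δl_i = b_i / cosα_i.
Slice 1: Δl = 3.1/cos(-10.5°) = 3.153 m; N'_1 = 169·cos(-10.5°) − 0·3.153 = 166.2; c'Δl = 37.52; W sinα = -30.8
Slice 2: Δl = 2.1/cos2.3° = 2.102 m; N'_2 = 261·cos2.3° − 66·2.102 = 122.1; c'Δl = 25.01; W sinα = 10.5
Slice 3: Δl = 2.7/cos14.3° = 2.786 m; N'_3 = 318·cos14.3° − 44·2.786 = 185.5; c'Δl = 33.16; W sinα = 78.5
Slice 4: Δl = 1.5/cos25.3° = 1.659 m; N'_4 = 156·cos25.3° − 53·1.659 = 53.1; c'Δl = 19.74; W sinα = 66.7
Slice 5: Δl = 1.8/cos34.7° = 2.189 m; N'_5 = 155·cos34.7° − 19·2.189 = 85.8; c'Δl = 26.05; W sinα = 88.2
Slice 6: Δl = 1.6/cos45.7° = 2.291 m; N'_6 = 95·cos45.7° − 7·2.291 = 50.3; c'Δl = 27.26; W sinα = 68.0
Slice 7: Δl = 1.4/cos57.6° = 2.613 m; N'_7 = 33·cos57.6° − 1·2.613 = 15.1; c'Δl = 31.09; W sinα = 27.9
Σc'Δl = 199.8 kN/m; ΣN' = 678.1 kN/m; ΣW sinα = 309.0 kN/m
Resisting = 199.8 + 678.1·tan26.6° = 199.8 + 339.6 = 539.4 kN/m
FS = 539.4 / 309.0 = 1.746

FS = 1.75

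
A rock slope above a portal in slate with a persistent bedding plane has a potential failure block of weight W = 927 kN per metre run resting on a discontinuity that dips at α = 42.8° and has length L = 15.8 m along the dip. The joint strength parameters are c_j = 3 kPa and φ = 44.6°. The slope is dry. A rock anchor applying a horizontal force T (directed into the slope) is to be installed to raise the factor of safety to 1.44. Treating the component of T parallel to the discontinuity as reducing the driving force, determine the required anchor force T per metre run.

T = 109 kN/m

Resolving forces along and normal to the sliding plane, with the horizontal anchor force T adding T·sinα to the effective normal force and T·cosα acting up the plane against the driving force:
FS = [c_jL + (W cosα + T sinα) tanφ] / [W sinα − T cosα]
Without the anchor: N' = 680.2 kN/m, driving T_d = 629.8 kN/m, resisting R = 3·15.8 + 680.2·tan44.6° = 718.1 kN/m, FS = 1.14.
Setting FS = 1.44 and solving for T:
1.44·(629.8 − T cos42.8°) = 718.1 + T sin42.8°·tan44.6°
T·(sin42.8°·tan44.6° + 1.44·cos42.8°) = 1.44·629.8 − 718.1
T·(0.6794·0.9861 + 1.44·0.7337) = 907.0 − 718.1 = 188.8
T·1.7266 = 188.8
T = 109.4 kN/m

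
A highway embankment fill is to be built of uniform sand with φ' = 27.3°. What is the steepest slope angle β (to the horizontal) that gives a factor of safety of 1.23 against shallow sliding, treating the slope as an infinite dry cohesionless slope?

For an infinite dry cohesionless slope FS = tanφ'/tanβ, so tanβ = tanφ' / FS.
tanβ = tan27.3° / 1.23 = 0.5161 / 1.23 = 0.4196
β = arctan(0.4196) = 22.76°

β = 22.8°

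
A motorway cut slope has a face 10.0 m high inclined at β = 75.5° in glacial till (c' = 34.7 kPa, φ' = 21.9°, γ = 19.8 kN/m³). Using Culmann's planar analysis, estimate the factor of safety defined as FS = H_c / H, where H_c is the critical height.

FS = 1.55

H_c = (4c'/γ) · sinβ cosφ' / [1 − cos(β − φ')]
    = (4·34.7/19.8) · sin75.5°·cos21.9° / [1 − cos53.6°]
    = 7.010 · 0.8983 / 0.4066 = 15.49 m
FS = H_c / H = 15.49 / 10.0 = 1.549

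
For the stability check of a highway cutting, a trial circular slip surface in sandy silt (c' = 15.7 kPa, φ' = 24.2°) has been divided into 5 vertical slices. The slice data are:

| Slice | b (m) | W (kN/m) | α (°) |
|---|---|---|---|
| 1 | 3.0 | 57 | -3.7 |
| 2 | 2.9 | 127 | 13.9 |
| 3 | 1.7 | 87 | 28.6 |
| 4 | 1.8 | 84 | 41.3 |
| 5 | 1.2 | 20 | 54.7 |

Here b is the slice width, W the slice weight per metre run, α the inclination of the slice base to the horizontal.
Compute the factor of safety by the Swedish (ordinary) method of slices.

FS = 2.45

Ordinary method of slices: FS = Σ[c'·Δl_i + (W_i cosα_i)·tanφ'] / Σ W_i sinα_i, with Δl_i = b_i / cosα_i.
Slice 1: Δl = 3.0/cos(-3.7°) = 3.006 m; N'_1 = 57·cos(-3.7°) = 56.9; c'Δl = 47.20; W sinα = -3.7
Slice 2: Δl = 2.9/cos13.9° = 2.987 m; N'_2 = 127·cos13.9° = 123.3; c'Δl = 46.90; W sinα = 30.5
Slice 3: Δl = 1.7/cos28.6° = 1.936 m; N'_3 = 87·cos28.6° = 76.4; c'Δl = 30.40; W sinα = 41.6
Slice 4: Δl = 1.8/cos41.3° = 2.396 m; N'_4 = 84·cos41.3° = 63.1; c'Δl = 37.62; W sinα = 55.4
Slice 5: Δl = 1.2/cos54.7° = 2.077 m; N'_5 = 20·cos54.7° = 11.6; c'Δl = 32.60; W sinα = 16.3
Σc'Δl = 194.7 kN/m; ΣN' = 331.2 kN/m; ΣW sinα = 140.2 kN/m
Resisting = 194.7 + 331.2·tan24.2° = 194.7 + 148.9 = 343.6 kN/m
FS = 343.6 / 140.2 = 2.450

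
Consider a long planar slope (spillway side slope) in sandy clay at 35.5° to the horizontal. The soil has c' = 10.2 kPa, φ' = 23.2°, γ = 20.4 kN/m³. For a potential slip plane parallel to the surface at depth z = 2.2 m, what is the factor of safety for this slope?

FS = 1.08

For an infinite slope with a slip plane parallel to the surface (no pore pressure): FS = [c' + γz cos²β tanφ'] / [γz sinβ cosβ].
γz = 20.4·2.2 = 44.88 kN/m²
Numerator = 10.2 + 44.88·cos²35.5°·tan23.2° = 10.2 + 44.88·0.6628·0.4286 = 22.949 kPa
Denominator = 44.88·sin35.5°·cos35.5° = 44.88·0.5807·0.8141 = 21.217 kPa
FS = 22.949 / 21.217 = 1.082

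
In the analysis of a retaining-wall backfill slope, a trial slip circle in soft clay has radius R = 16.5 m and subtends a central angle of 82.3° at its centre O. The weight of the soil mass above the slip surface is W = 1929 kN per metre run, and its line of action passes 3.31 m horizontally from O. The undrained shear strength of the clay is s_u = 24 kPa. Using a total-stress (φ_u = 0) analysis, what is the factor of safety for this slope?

FS = 1.47

Taking moments about the centre O, the resisting moment is provided by the undrained shear strength acting along the arc:
Arc length L_a = R·θ = 16.5·(82.3°·π/180) = 16.5·1.4364 = 23.70 m
M_R = s_u·L_a·R = 24·23.70·16.5 = 9385.5 kN·m/m
M_D = W·d = 1929·3.31 = 6385.0 kN·m/m
FS = M_R / M_D = 9385.5 / 6385.0 = 1.470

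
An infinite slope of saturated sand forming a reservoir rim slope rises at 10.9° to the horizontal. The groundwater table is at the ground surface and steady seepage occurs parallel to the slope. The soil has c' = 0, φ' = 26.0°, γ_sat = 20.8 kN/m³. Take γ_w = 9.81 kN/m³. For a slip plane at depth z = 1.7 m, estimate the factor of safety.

FS = 1.34

With seepage parallel to the slope and the water table at the surface, the effective normal stress on the slip plane uses the buoyant unit weight γ' = γ_sat − γ_w while the driving shear stress uses γ_sat:
FS = [c' + γ' z cos²β tanφ'] / [γ_sat z sinβ cosβ]
(For c' = 0 this reduces to FS = (γ'/γ_sat)·tanφ'/tanβ.)
γ' = 20.8 − 9.81 = 10.99 kN/m³
Numerator = 0.0 + 10.99·1.7·cos²10.9°·tan26.0° = 0.0 + 10.99·1.7·0.9642·0.4877 = 8.786 kPa
Denominator = 20.8·1.7·sin10.9°·cos10.9° = 20.8·1.7·0.1891·0.9820 = 6.566 kPa
FS = 8.786 / 6.566 = 1.338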